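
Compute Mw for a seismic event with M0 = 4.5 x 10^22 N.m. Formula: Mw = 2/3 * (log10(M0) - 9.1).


log10(M0) = log10(4.5 x 10^22) = 22.6532
Mw = 2/3 * (22.6532 - 9.1)
= 2/3 * 13.5532
= 9.04

9.04


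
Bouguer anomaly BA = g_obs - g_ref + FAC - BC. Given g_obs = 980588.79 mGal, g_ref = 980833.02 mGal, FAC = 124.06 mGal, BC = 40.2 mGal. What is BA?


BA = g_obs - g_ref + FAC - BC
= 980588.79 - 980833.02 + 124.06 - 40.2
= -160.37 mGal

-160.37


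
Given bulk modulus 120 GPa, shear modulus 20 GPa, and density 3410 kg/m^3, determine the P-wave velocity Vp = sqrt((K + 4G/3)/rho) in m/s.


First compute the effective modulus:
K + 4G/3 = 120e9 + 4*20e9/3 = 146666666666.67 Pa
Then divide by density:
146666666666.67 / 3410 = 43010752.6882 Pa/(kg/m^3)
Take the square root:
Vp = sqrt(43010752.6882) = 6558.26 m/s

6558.26


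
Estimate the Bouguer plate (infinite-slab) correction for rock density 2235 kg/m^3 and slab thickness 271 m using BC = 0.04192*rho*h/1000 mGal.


BC = 0.04192 * rho * h / 1000
= 0.04192 * 2235 * 271 / 1000
= 25.3903 mGal

25.3903


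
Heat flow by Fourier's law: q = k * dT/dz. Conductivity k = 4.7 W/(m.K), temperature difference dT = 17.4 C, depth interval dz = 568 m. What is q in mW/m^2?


q = k * dT / dz * 1000
= 4.7 * 17.4 / 568 * 1000
= 0.143979 * 1000
= 143.9789 mW/m^2

143.9789


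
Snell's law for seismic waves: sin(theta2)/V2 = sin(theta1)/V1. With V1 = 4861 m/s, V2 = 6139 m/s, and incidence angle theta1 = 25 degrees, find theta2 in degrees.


sin(theta1) = sin(25 deg) = 0.422618
sin(theta2) = V2/V1 * sin(theta1) = 6139/4861 * 0.422618 = 0.533728
theta2 = arcsin(0.533728) = 32.2577 degrees

32.2577


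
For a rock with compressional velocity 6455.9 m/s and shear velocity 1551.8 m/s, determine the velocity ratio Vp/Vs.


Vp/Vs = 6455.9 / 1551.8
= 4.1603

4.1603


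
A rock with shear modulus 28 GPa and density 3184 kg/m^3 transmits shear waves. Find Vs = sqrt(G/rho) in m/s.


Convert G to Pa: G = 28e9 Pa
Compute G/rho = 28e9 / 3184 = 8793969.8492
Vs = sqrt(8793969.8492) = 2965.46 m/s

2965.46


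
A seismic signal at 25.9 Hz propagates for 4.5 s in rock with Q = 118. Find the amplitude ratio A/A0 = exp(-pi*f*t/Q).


pi*f*t/Q = pi*25.9*4.5/118 = 3.102988
A/A0 = exp(-3.102988) = 0.044915

0.044915


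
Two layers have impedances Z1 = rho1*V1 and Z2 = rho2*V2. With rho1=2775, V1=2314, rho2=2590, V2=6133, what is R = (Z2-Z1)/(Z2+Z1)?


Z1 = 2775 * 2314 = 6421350
Z2 = 2590 * 6133 = 15884470
R = (15884470 - 6421350) / (15884470 + 6421350) = 9463120 / 22305820 = 0.4242

0.4242


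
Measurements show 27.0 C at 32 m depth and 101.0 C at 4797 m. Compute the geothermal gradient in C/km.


dT = 101.0 - 27.0 = 74.0 C
dz = 4797 - 32 = 4765 m
gradient = dT/dz * 1000 = 74.0/4765 * 1000 = 15.5299 C/km

15.5299


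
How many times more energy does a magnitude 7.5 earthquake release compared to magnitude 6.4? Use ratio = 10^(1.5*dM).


M2 - M1 = 7.5 - 6.4 = 1.1
1.5 * 1.1 = 1.65
ratio = 10^1.65 = 44.67

44.67


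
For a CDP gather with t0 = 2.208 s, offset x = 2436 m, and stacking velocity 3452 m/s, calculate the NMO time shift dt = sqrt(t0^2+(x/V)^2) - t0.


x/Vnmo = 2436/3452 = 0.705678
(x/Vnmo)^2 = 0.497981
t0^2 = 4.875264
sqrt(4.875264 + 0.497981) = 2.318026
dt = 2.318026 - 2.208 = 0.110026

0.110026


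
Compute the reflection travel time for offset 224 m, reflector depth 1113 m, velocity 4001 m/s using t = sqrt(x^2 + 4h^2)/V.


x^2 + 4h^2 = 224^2 + 4*1113^2 = 50176 + 4955076 = 5005252
sqrt(5005252) = 2237.2421
t = 2237.2421 / 4001 = 0.5592 s

0.5592


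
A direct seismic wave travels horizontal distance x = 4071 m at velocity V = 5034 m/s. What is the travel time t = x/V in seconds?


t = x / V
= 4071 / 5034
= 0.8087 s

0.8087


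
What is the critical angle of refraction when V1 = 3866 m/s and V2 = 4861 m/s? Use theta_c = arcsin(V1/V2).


V1/V2 = 3866/4861 = 0.79531
theta_c = arcsin(0.79531) = 52.6845 degrees

52.6845


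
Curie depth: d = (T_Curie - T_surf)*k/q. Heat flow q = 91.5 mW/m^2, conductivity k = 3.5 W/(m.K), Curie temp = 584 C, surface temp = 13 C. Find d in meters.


T_Curie - T_surf = 584 - 13 = 571 C
Convert q to W/m^2: 91.5 mW/m^2 = 0.0915 W/m^2
d = 571 * 3.5 / 0.0915 = 21841.53 m

21841.53


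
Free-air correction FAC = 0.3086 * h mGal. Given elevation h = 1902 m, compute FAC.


FAC = 0.3086 * h
= 0.3086 * 1902
= 586.9572 mGal

586.9572


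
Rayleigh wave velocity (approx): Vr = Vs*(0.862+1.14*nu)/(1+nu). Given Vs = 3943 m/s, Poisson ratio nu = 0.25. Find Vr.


Numerator factor = 0.862 + 1.14*0.25 = 1.147
Denominator = 1 + 0.25 = 1.25
Vr = 3943 * 1.147 / 1.25 = 3618.1 m/s

3618.1


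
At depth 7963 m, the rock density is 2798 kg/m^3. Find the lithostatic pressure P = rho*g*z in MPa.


P = rho * g * z / 1e6
= 2798 * 9.81 * 7963 / 1e6
= 218571449.94 / 1e6
= 218.5714 MPa

218.5714


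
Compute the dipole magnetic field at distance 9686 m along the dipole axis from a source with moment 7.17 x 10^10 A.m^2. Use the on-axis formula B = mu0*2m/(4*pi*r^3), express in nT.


m = 7.17 x 10^10 = 71700000000 A.m^2
2m = 143400000000 A.m^2
r^3 = 9686^3 = 908726920856
B = (4pi*10^-7) * 143400000000 / (4*pi * 908726920856) * 1e9
= 180201.75461 / 11419399274721.93 * 1e9
= 15.7803 nT

15.7803


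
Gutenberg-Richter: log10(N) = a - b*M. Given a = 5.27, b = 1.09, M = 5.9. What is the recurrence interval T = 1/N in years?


log10(N) = 5.27 - 1.09*5.9 = -1.161
N = 10^-1.161 = 0.069024
T = 1/N = 1/0.069024 = 14.4877 years

14.4877


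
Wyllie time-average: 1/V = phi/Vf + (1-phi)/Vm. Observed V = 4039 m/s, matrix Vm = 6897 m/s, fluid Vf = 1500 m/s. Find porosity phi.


1/V - 1/Vm = 1/4039 - 1/6897 = 0.0001026
1/Vf - 1/Vm = 1/1500 - 1/6897 = 0.00052168
phi = 0.0001026 / 0.00052168 = 0.1967

0.1967


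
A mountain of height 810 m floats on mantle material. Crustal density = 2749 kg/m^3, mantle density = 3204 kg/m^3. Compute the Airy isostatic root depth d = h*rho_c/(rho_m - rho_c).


rho_m - rho_c = 3204 - 2749 = 455
d = 810 * 2749 / 455
= 2226690 / 455
= 4893.82 m

4893.82


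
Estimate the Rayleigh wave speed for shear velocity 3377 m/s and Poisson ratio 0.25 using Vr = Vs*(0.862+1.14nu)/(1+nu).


Numerator factor = 0.862 + 1.14*0.25 = 1.147
Denominator = 1 + 0.25 = 1.25
Vr = 3377 * 1.147 / 1.25 = 3098.74 m/s

3098.74


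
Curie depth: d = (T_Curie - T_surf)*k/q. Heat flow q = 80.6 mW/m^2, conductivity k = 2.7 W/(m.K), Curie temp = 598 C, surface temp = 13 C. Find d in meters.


T_Curie - T_surf = 598 - 13 = 585 C
Convert q to W/m^2: 80.6 mW/m^2 = 0.0806 W/m^2
d = 585 * 2.7 / 0.0806 = 19596.77 m

19596.77


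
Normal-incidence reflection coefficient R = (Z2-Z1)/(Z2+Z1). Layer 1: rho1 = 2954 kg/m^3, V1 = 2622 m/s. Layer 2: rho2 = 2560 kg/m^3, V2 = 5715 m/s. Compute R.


Z1 = 2954 * 2622 = 7745388
Z2 = 2560 * 5715 = 14630400
R = (14630400 - 7745388) / (14630400 + 7745388) = 6885012 / 22375788 = 0.3077

0.3077


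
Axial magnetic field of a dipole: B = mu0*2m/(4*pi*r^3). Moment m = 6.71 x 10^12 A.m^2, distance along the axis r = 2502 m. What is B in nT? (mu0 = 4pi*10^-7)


m = 6.71 x 10^12 = 6710000000000 A.m^2
2m = 13420000000000 A.m^2
r^3 = 2502^3 = 15662530008
B = (4pi*10^-7) * 13420000000000 / (4*pi * 15662530008) * 1e9
= 16864069.36447 / 196821156839.05 * 1e9
= 85682.1982 nT

85682.1982


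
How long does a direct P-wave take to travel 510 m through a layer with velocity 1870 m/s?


t = x / V
= 510 / 1870
= 0.2727 s

0.2727


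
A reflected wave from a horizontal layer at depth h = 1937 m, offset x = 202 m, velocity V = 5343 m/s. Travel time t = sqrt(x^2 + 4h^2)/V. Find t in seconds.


x^2 + 4h^2 = 202^2 + 4*1937^2 = 40804 + 15007876 = 15048680
sqrt(15048680) = 3879.2628
t = 3879.2628 / 5343 = 0.726 s

0.726


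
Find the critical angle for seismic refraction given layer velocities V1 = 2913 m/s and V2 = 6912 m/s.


V1/V2 = 2913/6912 = 0.421441
theta_c = arcsin(0.421441) = 24.9256 degrees

24.9256


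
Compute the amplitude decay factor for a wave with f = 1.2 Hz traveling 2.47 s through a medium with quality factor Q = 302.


pi*f*t/Q = pi*1.2*2.47/302 = 0.030833
A/A0 = exp(-0.030833) = 0.969637

0.969637


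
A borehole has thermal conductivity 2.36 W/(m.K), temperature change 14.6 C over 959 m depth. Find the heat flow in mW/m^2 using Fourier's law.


q = k * dT / dz * 1000
= 2.36 * 14.6 / 959 * 1000
= 0.035929 * 1000
= 35.9291 mW/m^2

35.9291


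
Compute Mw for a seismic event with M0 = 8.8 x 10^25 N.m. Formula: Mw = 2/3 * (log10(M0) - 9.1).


log10(M0) = log10(8.8 x 10^25) = 25.9445
Mw = 2/3 * (25.9445 - 9.1)
= 2/3 * 16.8445
= 11.23

11.23


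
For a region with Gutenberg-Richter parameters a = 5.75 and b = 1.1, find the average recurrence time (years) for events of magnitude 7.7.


log10(N) = 5.75 - 1.1*7.7 = -2.72
N = 10^-2.72 = 0.001905
T = 1/N = 1/0.001905 = 524.8075 years

524.8075


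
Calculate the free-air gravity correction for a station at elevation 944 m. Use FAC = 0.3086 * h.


FAC = 0.3086 * h
= 0.3086 * 944
= 291.3184 mGal

291.3184


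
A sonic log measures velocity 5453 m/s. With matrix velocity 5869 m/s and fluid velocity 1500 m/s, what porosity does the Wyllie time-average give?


1/V - 1/Vm = 1/5453 - 1/5869 = 1.3e-05
1/Vf - 1/Vm = 1/1500 - 1/5869 = 0.00049628
phi = 1.3e-05 / 0.00049628 = 0.0262

0.0262


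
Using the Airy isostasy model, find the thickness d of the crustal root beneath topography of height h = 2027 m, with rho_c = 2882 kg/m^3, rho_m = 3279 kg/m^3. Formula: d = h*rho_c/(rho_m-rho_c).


rho_m - rho_c = 3279 - 2882 = 397
d = 2027 * 2882 / 397
= 5841814 / 397
= 14714.9 m

14714.9


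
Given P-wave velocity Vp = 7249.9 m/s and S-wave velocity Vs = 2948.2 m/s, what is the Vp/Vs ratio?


Vp/Vs = 7249.9 / 2948.2
= 2.4591

2.4591


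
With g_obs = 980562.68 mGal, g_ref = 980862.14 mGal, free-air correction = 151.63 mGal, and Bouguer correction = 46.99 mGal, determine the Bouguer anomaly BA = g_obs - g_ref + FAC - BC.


BA = g_obs - g_ref + FAC - BC
= 980562.68 - 980862.14 + 151.63 - 46.99
= -194.82 mGal

-194.82


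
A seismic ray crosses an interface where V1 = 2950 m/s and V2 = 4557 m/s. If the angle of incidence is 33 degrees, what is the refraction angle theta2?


sin(theta1) = sin(33 deg) = 0.544639
sin(theta2) = V2/V1 * sin(theta1) = 4557/2950 * 0.544639 = 0.841329
theta2 = arcsin(0.841329) = 57.2807 degrees

57.2807


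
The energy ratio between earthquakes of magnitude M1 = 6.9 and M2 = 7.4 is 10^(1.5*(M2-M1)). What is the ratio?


M2 - M1 = 7.4 - 6.9 = 0.5
1.5 * 0.5 = 0.75
ratio = 10^0.75 = 5.62

5.62


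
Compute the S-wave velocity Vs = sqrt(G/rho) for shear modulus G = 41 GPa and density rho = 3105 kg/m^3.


Convert G to Pa: G = 41e9 Pa
Compute G/rho = 41e9 / 3105 = 13204508.8567
Vs = sqrt(13204508.8567) = 3633.8 m/s

3633.8


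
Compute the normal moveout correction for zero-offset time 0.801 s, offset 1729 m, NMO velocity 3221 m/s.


x/Vnmo = 1729/3221 = 0.53679
(x/Vnmo)^2 = 0.288143
t0^2 = 0.641601
sqrt(0.641601 + 0.288143) = 0.964232
dt = 0.964232 - 0.801 = 0.163232

0.163232


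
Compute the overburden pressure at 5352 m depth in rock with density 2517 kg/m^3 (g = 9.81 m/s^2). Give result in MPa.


P = rho * g * z / 1e6
= 2517 * 9.81 * 5352 / 1e6
= 132150353.04 / 1e6
= 132.1504 MPa

132.1504


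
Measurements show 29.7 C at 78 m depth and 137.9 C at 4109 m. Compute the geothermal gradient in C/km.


dT = 137.9 - 29.7 = 108.2 C
dz = 4109 - 78 = 4031 m
gradient = dT/dz * 1000 = 108.2/4031 * 1000 = 26.842 C/km

26.842


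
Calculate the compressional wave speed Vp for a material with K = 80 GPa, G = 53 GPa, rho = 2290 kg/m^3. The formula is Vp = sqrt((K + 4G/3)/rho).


First compute the effective modulus:
K + 4G/3 = 80e9 + 4*53e9/3 = 150666666666.67 Pa
Then divide by density:
150666666666.67 / 2290 = 65793304.2213 Pa/(kg/m^3)
Take the square root:
Vp = sqrt(65793304.2213) = 8111.31 m/s

8111.31


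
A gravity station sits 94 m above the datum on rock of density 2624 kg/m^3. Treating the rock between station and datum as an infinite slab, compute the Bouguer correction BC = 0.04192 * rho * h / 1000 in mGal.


BC = 0.04192 * rho * h / 1000
= 0.04192 * 2624 * 94 / 1000
= 10.3398 mGal

10.3398


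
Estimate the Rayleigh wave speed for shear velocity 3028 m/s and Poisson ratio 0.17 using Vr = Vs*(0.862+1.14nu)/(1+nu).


Numerator factor = 0.862 + 1.14*0.17 = 1.0558
Denominator = 1 + 0.17 = 1.17
Vr = 3028 * 1.0558 / 1.17 = 2732.45 m/s

2732.45


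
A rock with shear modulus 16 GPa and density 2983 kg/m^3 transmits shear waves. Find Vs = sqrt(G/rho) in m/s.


Convert G to Pa: G = 16e9 Pa
Compute G/rho = 16e9 / 2983 = 5363727.7908
Vs = sqrt(5363727.7908) = 2315.97 m/s

2315.97


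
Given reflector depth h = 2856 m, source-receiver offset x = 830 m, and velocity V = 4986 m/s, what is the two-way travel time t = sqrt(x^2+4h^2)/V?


x^2 + 4h^2 = 830^2 + 4*2856^2 = 688900 + 32626944 = 33315844
sqrt(33315844) = 5771.9879
t = 5771.9879 / 4986 = 1.1576 s

1.1576


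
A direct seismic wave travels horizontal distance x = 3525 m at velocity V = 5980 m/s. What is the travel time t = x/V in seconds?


t = x / V
= 3525 / 5980
= 0.5895 s

0.5895


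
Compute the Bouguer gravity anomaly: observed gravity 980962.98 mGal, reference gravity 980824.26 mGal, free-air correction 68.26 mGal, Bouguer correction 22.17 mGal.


BA = g_obs - g_ref + FAC - BC
= 980962.98 - 980824.26 + 68.26 - 22.17
= 184.81 mGal

184.81


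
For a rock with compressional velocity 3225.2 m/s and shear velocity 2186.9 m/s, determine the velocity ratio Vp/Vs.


Vp/Vs = 3225.2 / 2186.9
= 1.4748

1.4748


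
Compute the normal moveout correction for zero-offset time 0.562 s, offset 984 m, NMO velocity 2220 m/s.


x/Vnmo = 984/2220 = 0.443243
(x/Vnmo)^2 = 0.196465
t0^2 = 0.315844
sqrt(0.315844 + 0.196465) = 0.715757
dt = 0.715757 - 0.562 = 0.153757

0.153757


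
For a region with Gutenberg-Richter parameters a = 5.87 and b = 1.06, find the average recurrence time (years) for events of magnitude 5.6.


log10(N) = 5.87 - 1.06*5.6 = -0.066
N = 10^-0.066 = 0.859014
T = 1/N = 1/0.859014 = 1.1641 years

1.1641


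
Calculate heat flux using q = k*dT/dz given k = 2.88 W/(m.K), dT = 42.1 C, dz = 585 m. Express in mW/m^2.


q = k * dT / dz * 1000
= 2.88 * 42.1 / 585 * 1000
= 0.207262 * 1000
= 207.2615 mW/m^2

207.2615


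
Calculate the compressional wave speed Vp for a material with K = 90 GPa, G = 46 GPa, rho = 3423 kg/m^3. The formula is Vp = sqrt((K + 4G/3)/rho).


First compute the effective modulus:
K + 4G/3 = 90e9 + 4*46e9/3 = 151333333333.33 Pa
Then divide by density:
151333333333.33 / 3423 = 44210731.3273 Pa/(kg/m^3)
Take the square root:
Vp = sqrt(44210731.3273) = 6649.12 m/s

6649.12


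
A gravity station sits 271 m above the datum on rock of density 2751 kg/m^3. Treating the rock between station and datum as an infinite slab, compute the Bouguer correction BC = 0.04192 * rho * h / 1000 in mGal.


BC = 0.04192 * rho * h / 1000
= 0.04192 * 2751 * 271 / 1000
= 31.2522 mGal

31.2522


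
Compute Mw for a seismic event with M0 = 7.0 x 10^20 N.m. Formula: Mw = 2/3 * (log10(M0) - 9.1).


log10(M0) = log10(7.0 x 10^20) = 20.8451
Mw = 2/3 * (20.8451 - 9.1)
= 2/3 * 11.7451
= 7.83

7.83


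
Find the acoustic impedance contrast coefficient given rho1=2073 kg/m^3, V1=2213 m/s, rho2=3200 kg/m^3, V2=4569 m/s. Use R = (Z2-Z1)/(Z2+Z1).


Z1 = 2073 * 2213 = 4587549
Z2 = 3200 * 4569 = 14620800
R = (14620800 - 4587549) / (14620800 + 4587549) = 10033251 / 19208349 = 0.5223

0.5223


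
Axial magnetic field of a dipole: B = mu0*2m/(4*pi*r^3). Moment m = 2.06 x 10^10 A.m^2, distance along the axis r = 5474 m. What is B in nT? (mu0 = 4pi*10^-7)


m = 2.06 x 10^10 = 20600000000 A.m^2
2m = 41200000000 A.m^2
r^3 = 5474^3 = 164026636424
B = (4pi*10^-7) * 41200000000 / (4*pi * 164026636424) * 1e9
= 51773.446931 / 2061219503930.73 * 1e9
= 25.1179 nT

25.1179


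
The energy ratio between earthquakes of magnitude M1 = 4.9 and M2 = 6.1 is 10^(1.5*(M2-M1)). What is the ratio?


M2 - M1 = 6.1 - 4.9 = 1.2
1.5 * 1.2 = 1.8
ratio = 10^1.8 = 63.1

63.1


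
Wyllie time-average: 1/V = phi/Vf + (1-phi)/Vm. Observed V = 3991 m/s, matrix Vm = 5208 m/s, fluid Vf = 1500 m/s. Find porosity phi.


1/V - 1/Vm = 1/3991 - 1/5208 = 5.855e-05
1/Vf - 1/Vm = 1/1500 - 1/5208 = 0.00047465
phi = 5.855e-05 / 0.00047465 = 0.1234

0.1234


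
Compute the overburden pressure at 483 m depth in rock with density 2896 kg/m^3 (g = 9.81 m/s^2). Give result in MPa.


P = rho * g * z / 1e6
= 2896 * 9.81 * 483 / 1e6
= 13721914.08 / 1e6
= 13.7219 MPa

13.7219


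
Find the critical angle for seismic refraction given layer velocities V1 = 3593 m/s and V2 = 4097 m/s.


V1/V2 = 3593/4097 = 0.876983
theta_c = arcsin(0.876983) = 61.2806 degrees

61.2806


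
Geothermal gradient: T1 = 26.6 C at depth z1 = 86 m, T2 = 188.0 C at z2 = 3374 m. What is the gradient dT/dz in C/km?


dT = 188.0 - 26.6 = 161.4 C
dz = 3374 - 86 = 3288 m
gradient = dT/dz * 1000 = 161.4/3288 * 1000 = 49.0876 C/km

49.0876


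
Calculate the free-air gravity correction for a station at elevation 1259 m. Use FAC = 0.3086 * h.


FAC = 0.3086 * h
= 0.3086 * 1259
= 388.5274 mGal

388.5274


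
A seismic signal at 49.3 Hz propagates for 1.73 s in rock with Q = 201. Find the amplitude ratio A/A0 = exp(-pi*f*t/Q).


pi*f*t/Q = pi*49.3*1.73/201 = 1.333051
A/A0 = exp(-1.333051) = 0.263672

0.263672


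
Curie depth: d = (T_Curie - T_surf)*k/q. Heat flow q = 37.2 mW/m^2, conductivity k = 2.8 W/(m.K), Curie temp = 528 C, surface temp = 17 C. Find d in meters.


T_Curie - T_surf = 528 - 17 = 511 C
Convert q to W/m^2: 37.2 mW/m^2 = 0.0372 W/m^2
d = 511 * 2.8 / 0.0372 = 38462.37 m

38462.37


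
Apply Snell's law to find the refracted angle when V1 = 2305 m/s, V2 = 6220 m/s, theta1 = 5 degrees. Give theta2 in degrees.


sin(theta1) = sin(5 deg) = 0.087156
sin(theta2) = V2/V1 * sin(theta1) = 6220/2305 * 0.087156 = 0.235188
theta2 = arcsin(0.235188) = 13.6027 degrees

13.6027


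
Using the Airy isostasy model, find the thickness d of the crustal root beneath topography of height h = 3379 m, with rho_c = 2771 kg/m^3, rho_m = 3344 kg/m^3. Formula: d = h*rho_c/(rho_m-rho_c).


rho_m - rho_c = 3344 - 2771 = 573
d = 3379 * 2771 / 573
= 9363209 / 573
= 16340.68 m

16340.68


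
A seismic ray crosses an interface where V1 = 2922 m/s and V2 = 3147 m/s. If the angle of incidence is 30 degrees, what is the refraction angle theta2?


sin(theta1) = sin(30 deg) = 0.5
sin(theta2) = V2/V1 * sin(theta1) = 3147/2922 * 0.5 = 0.538501
theta2 = arcsin(0.538501) = 32.5817 degrees

32.5817


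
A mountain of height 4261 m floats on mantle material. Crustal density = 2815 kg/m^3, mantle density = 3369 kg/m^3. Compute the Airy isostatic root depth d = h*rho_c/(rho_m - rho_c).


rho_m - rho_c = 3369 - 2815 = 554
d = 4261 * 2815 / 554
= 11994715 / 554
= 21651.11 m

21651.11


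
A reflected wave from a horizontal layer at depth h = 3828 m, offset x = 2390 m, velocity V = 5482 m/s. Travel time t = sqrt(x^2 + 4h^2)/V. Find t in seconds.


x^2 + 4h^2 = 2390^2 + 4*3828^2 = 5712100 + 58614336 = 64326436
sqrt(64326436) = 8020.3763
t = 8020.3763 / 5482 = 1.463 s

1.463


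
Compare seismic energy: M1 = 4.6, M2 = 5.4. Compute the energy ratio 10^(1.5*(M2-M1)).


M2 - M1 = 5.4 - 4.6 = 0.8
1.5 * 0.8 = 1.2
ratio = 10^1.2 = 15.85

15.85


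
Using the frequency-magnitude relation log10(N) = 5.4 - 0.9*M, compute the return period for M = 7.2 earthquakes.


log10(N) = 5.4 - 0.9*7.2 = -1.08
N = 10^-1.08 = 0.083176
T = 1/N = 1/0.083176 = 12.0226 years

12.0226


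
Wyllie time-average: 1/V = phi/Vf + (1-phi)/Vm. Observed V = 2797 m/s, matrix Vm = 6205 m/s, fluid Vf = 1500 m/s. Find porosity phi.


1/V - 1/Vm = 1/2797 - 1/6205 = 0.00019637
1/Vf - 1/Vm = 1/1500 - 1/6205 = 0.00050551
phi = 0.00019637 / 0.00050551 = 0.3885

0.3885


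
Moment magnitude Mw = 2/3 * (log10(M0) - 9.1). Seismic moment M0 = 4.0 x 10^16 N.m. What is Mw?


log10(M0) = log10(4.0 x 10^16) = 16.6021
Mw = 2/3 * (16.6021 - 9.1)
= 2/3 * 7.5021
= 5.0

5.0


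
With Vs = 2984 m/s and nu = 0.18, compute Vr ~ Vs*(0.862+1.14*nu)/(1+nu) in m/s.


Numerator factor = 0.862 + 1.14*0.18 = 1.0672
Denominator = 1 + 0.18 = 1.18
Vr = 2984 * 1.0672 / 1.18 = 2698.75 m/s

2698.75


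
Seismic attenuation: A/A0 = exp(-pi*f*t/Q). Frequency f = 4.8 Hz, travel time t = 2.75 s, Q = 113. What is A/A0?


pi*f*t/Q = pi*4.8*2.75/113 = 0.366983
A/A0 = exp(-0.366983) = 0.692822

0.692822


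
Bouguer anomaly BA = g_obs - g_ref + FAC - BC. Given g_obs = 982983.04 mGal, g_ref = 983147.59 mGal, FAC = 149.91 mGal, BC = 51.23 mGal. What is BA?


BA = g_obs - g_ref + FAC - BC
= 982983.04 - 983147.59 + 149.91 - 51.23
= -65.87 mGal

-65.87


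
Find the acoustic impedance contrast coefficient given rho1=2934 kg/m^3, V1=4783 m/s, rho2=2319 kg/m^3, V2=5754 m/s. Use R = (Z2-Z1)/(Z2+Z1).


Z1 = 2934 * 4783 = 14033322
Z2 = 2319 * 5754 = 13343526
R = (13343526 - 14033322) / (13343526 + 14033322) = -689796 / 27376848 = -0.0252

-0.0252


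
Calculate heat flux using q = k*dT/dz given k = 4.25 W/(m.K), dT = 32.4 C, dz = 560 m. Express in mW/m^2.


q = k * dT / dz * 1000
= 4.25 * 32.4 / 560 * 1000
= 0.245893 * 1000
= 245.8929 mW/m^2

245.8929


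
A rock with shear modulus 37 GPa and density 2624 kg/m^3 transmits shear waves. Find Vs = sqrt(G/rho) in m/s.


Convert G to Pa: G = 37e9 Pa
Compute G/rho = 37e9 / 2624 = 14100609.7561
Vs = sqrt(14100609.7561) = 3755.08 m/s

3755.08


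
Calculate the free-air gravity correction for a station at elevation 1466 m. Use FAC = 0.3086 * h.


FAC = 0.3086 * h
= 0.3086 * 1466
= 452.4076 mGal

452.4076


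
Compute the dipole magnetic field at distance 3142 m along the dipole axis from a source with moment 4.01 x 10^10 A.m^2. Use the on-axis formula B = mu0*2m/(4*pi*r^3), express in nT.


m = 4.01 x 10^10 = 40100000000 A.m^2
2m = 80200000000 A.m^2
r^3 = 3142^3 = 31018339288
B = (4pi*10^-7) * 80200000000 / (4*pi * 31018339288) * 1e9
= 100782.292327 / 389787947334.95 * 1e9
= 258.5567 nT

258.5567


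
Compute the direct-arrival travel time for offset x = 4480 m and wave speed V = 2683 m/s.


t = x / V
= 4480 / 2683
= 1.6698 s

1.6698


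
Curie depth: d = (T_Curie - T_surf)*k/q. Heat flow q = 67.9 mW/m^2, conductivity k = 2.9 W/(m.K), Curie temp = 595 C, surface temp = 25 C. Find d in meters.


T_Curie - T_surf = 595 - 25 = 570 C
Convert q to W/m^2: 67.9 mW/m^2 = 0.0679 W/m^2
d = 570 * 2.9 / 0.0679 = 24344.62 m

24344.62


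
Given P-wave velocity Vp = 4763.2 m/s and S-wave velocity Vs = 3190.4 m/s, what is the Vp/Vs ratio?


Vp/Vs = 4763.2 / 3190.4
= 1.493

1.493


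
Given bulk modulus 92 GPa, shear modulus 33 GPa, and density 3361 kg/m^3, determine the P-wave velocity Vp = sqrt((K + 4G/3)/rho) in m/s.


First compute the effective modulus:
K + 4G/3 = 92e9 + 4*33e9/3 = 136000000000.0 Pa
Then divide by density:
136000000000.0 / 3361 = 40464147.5751 Pa/(kg/m^3)
Take the square root:
Vp = sqrt(40464147.5751) = 6361.14 m/s

6361.14


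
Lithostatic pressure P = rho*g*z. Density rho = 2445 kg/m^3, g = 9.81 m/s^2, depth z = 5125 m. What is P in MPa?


P = rho * g * z / 1e6
= 2445 * 9.81 * 5125 / 1e6
= 122925431.25 / 1e6
= 122.9254 MPa

122.9254


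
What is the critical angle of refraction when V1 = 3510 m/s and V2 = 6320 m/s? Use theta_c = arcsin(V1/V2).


V1/V2 = 3510/6320 = 0.55538
theta_c = arcsin(0.55538) = 33.7369 degrees

33.7369


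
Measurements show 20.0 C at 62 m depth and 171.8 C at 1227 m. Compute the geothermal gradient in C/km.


dT = 171.8 - 20.0 = 151.8 C
dz = 1227 - 62 = 1165 m
gradient = dT/dz * 1000 = 151.8/1165 * 1000 = 130.3004 C/km

130.3004


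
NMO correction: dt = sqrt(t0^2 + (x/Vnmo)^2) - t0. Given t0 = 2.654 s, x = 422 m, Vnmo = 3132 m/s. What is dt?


x/Vnmo = 422/3132 = 0.134738
(x/Vnmo)^2 = 0.018154
t0^2 = 7.043716
sqrt(7.043716 + 0.018154) = 2.657418
dt = 2.657418 - 2.654 = 0.003418

0.003418


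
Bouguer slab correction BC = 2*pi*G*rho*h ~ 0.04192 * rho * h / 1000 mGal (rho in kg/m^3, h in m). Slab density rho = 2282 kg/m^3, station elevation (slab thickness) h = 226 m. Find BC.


BC = 0.04192 * rho * h / 1000
= 0.04192 * 2282 * 226 / 1000
= 21.6195 mGal

21.6195


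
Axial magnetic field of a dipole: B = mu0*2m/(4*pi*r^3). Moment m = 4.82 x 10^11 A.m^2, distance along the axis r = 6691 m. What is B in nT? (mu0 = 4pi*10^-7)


m = 4.82 x 10^11 = 482000000000 A.m^2
2m = 964000000000 A.m^2
r^3 = 6691^3 = 299552597371
B = (4pi*10^-7) * 964000000000 / (4*pi * 299552597371) * 1e9
= 1211398.127224 / 3764288957057.9 * 1e9
= 321.8133 nT

321.8133


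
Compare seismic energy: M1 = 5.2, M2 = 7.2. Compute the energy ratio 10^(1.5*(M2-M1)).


M2 - M1 = 7.2 - 5.2 = 2.0
1.5 * 2.0 = 3.0
ratio = 10^3.0 = 1000.0

1000.0


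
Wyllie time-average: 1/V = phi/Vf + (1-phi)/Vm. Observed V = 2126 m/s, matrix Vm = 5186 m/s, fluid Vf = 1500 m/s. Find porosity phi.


1/V - 1/Vm = 1/2126 - 1/5186 = 0.00027754
1/Vf - 1/Vm = 1/1500 - 1/5186 = 0.00047384
phi = 0.00027754 / 0.00047384 = 0.5857

0.5857


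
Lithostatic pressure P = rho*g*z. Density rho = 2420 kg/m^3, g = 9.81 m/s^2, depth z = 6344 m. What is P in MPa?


P = rho * g * z / 1e6
= 2420 * 9.81 * 6344 / 1e6
= 150607828.8 / 1e6
= 150.6078 MPa

150.6078


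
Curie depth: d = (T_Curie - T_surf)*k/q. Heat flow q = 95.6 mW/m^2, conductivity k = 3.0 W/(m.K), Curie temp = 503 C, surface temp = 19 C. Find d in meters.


T_Curie - T_surf = 503 - 19 = 484 C
Convert q to W/m^2: 95.6 mW/m^2 = 0.0956 W/m^2
d = 484 * 3.0 / 0.0956 = 15188.28 m

15188.28


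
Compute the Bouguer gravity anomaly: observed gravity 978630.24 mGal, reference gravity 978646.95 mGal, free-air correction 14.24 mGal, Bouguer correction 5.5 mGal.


BA = g_obs - g_ref + FAC - BC
= 978630.24 - 978646.95 + 14.24 - 5.5
= -7.97 mGal

-7.97


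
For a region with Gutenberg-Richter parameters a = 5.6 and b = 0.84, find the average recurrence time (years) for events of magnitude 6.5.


log10(N) = 5.6 - 0.84*6.5 = 0.14
N = 10^0.14 = 1.380384
T = 1/N = 1/1.380384 = 0.7244 years

0.7244


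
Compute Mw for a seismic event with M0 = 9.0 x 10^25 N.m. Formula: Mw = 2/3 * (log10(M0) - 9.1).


log10(M0) = log10(9.0 x 10^25) = 25.9542
Mw = 2/3 * (25.9542 - 9.1)
= 2/3 * 16.8542
= 11.24

11.24


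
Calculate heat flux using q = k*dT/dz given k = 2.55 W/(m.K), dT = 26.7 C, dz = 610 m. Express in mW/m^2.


q = k * dT / dz * 1000
= 2.55 * 26.7 / 610 * 1000
= 0.111615 * 1000
= 111.6148 mW/m^2

111.6148


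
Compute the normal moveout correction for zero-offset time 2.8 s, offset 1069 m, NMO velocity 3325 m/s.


x/Vnmo = 1069/3325 = 0.321504
(x/Vnmo)^2 = 0.103365
t0^2 = 7.84
sqrt(7.84 + 0.103365) = 2.818398
dt = 2.818398 - 2.8 = 0.018398

0.018398


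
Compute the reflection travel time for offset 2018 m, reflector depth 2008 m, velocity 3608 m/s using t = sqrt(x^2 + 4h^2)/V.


x^2 + 4h^2 = 2018^2 + 4*2008^2 = 4072324 + 16128256 = 20200580
sqrt(20200580) = 4494.5055
t = 4494.5055 / 3608 = 1.2457 s

1.2457


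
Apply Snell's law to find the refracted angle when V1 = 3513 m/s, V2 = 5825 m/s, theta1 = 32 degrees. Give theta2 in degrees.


sin(theta1) = sin(32 deg) = 0.529919
sin(theta2) = V2/V1 * sin(theta1) = 5825/3513 * 0.529919 = 0.878673
theta2 = arcsin(0.878673) = 61.4828 degrees

61.4828


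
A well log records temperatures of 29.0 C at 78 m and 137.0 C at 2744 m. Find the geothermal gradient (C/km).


dT = 137.0 - 29.0 = 108.0 C
dz = 2744 - 78 = 2666 m
gradient = dT/dz * 1000 = 108.0/2666 * 1000 = 40.5101 C/km

40.5101


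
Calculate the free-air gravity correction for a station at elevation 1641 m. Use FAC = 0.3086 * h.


FAC = 0.3086 * h
= 0.3086 * 1641
= 506.4126 mGal

506.4126


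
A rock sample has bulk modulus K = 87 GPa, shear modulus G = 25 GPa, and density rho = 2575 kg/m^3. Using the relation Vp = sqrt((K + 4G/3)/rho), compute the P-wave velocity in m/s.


First compute the effective modulus:
K + 4G/3 = 87e9 + 4*25e9/3 = 120333333333.33 Pa
Then divide by density:
120333333333.33 / 2575 = 46731391.5858 Pa/(kg/m^3)
Take the square root:
Vp = sqrt(46731391.5858) = 6836.04 m/s

6836.04


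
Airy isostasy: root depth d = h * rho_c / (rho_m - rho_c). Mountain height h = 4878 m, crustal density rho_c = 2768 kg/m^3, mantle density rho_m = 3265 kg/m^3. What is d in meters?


rho_m - rho_c = 3265 - 2768 = 497
d = 4878 * 2768 / 497
= 13502304 / 497
= 27167.61 m

27167.61


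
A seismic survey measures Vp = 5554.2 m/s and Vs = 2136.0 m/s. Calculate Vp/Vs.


Vp/Vs = 5554.2 / 2136.0
= 2.6003

2.6003


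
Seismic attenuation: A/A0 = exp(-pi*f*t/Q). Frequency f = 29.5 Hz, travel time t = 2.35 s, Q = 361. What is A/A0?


pi*f*t/Q = pi*29.5*2.35/361 = 0.603299
A/A0 = exp(-0.603299) = 0.547004

0.547004


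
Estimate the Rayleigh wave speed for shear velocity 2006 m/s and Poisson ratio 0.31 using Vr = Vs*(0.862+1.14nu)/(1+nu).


Numerator factor = 0.862 + 1.14*0.31 = 1.2154
Denominator = 1 + 0.31 = 1.31
Vr = 2006 * 1.2154 / 1.31 = 1861.14 m/s

1861.14


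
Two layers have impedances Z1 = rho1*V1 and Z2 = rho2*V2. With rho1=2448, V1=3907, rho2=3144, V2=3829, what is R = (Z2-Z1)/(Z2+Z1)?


Z1 = 2448 * 3907 = 9564336
Z2 = 3144 * 3829 = 12038376
R = (12038376 - 9564336) / (12038376 + 9564336) = 2474040 / 21602712 = 0.1145

0.1145


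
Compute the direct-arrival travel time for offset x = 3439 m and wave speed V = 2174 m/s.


t = x / V
= 3439 / 2174
= 1.5819 s

1.5819


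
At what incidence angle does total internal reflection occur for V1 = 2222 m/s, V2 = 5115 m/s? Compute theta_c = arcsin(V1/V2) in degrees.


V1/V2 = 2222/5115 = 0.434409
theta_c = arcsin(0.434409) = 25.7477 degrees

25.7477


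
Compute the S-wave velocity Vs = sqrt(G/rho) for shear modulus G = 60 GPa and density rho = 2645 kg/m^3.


Convert G to Pa: G = 60e9 Pa
Compute G/rho = 60e9 / 2645 = 22684310.0189
Vs = sqrt(22684310.0189) = 4762.8 m/s

4762.8


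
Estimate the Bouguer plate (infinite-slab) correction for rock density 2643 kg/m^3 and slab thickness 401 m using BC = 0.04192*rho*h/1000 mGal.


BC = 0.04192 * rho * h / 1000
= 0.04192 * 2643 * 401 / 1000
= 44.4286 mGal

44.4286


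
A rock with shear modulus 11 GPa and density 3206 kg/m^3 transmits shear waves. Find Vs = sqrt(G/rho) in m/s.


Convert G to Pa: G = 11e9 Pa
Compute G/rho = 11e9 / 3206 = 3431066.7498
Vs = sqrt(3431066.7498) = 1852.31 m/s

1852.31


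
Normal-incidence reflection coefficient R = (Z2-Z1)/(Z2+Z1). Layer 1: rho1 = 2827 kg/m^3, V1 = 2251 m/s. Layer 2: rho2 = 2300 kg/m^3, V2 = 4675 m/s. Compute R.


Z1 = 2827 * 2251 = 6363577
Z2 = 2300 * 4675 = 10752500
R = (10752500 - 6363577) / (10752500 + 6363577) = 4388923 / 17116077 = 0.2564

0.2564


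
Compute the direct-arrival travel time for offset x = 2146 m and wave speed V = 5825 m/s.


t = x / V
= 2146 / 5825
= 0.3684 s

0.3684


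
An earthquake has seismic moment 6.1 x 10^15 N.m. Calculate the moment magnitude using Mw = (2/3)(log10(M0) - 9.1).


log10(M0) = log10(6.1 x 10^15) = 15.7853
Mw = 2/3 * (15.7853 - 9.1)
= 2/3 * 6.6853
= 4.46

4.46


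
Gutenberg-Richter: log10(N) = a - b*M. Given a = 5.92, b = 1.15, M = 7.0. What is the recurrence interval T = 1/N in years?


log10(N) = 5.92 - 1.15*7.0 = -2.13
N = 10^-2.13 = 0.007413
T = 1/N = 1/0.007413 = 134.8963 years

134.8963


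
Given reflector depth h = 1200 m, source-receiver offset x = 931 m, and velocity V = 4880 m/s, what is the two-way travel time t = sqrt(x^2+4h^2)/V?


x^2 + 4h^2 = 931^2 + 4*1200^2 = 866761 + 5760000 = 6626761
sqrt(6626761) = 2574.2496
t = 2574.2496 / 4880 = 0.5275 s

0.5275


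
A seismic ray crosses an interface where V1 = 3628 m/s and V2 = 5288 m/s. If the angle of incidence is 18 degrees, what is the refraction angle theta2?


sin(theta1) = sin(18 deg) = 0.309017
sin(theta2) = V2/V1 * sin(theta1) = 5288/3628 * 0.309017 = 0.450408
theta2 = arcsin(0.450408) = 26.7699 degrees

26.7699


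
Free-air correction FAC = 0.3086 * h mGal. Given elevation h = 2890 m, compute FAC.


FAC = 0.3086 * h
= 0.3086 * 2890
= 891.854 mGal

891.854


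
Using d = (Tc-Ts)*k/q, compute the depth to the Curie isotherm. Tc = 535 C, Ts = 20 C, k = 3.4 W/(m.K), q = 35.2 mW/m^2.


T_Curie - T_surf = 535 - 20 = 515 C
Convert q to W/m^2: 35.2 mW/m^2 = 0.0352 W/m^2
d = 515 * 3.4 / 0.0352 = 49744.32 m

49744.32


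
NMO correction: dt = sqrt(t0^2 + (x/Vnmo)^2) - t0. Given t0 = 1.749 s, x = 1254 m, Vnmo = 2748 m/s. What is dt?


x/Vnmo = 1254/2748 = 0.456332
(x/Vnmo)^2 = 0.208239
t0^2 = 3.059001
sqrt(3.059001 + 0.208239) = 1.807551
dt = 1.807551 - 1.749 = 0.058551

0.058551


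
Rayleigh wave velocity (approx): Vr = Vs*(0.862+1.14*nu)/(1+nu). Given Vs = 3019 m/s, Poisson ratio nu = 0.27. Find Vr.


Numerator factor = 0.862 + 1.14*0.27 = 1.1698
Denominator = 1 + 0.27 = 1.27
Vr = 3019 * 1.1698 / 1.27 = 2780.81 m/s

2780.81


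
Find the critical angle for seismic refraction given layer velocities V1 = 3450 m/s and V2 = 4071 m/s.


V1/V2 = 3450/4071 = 0.847458
theta_c = arcsin(0.847458) = 57.9362 degrees

57.9362


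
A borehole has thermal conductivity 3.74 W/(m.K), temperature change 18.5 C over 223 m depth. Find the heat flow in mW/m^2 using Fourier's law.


q = k * dT / dz * 1000
= 3.74 * 18.5 / 223 * 1000
= 0.310269 * 1000
= 310.2691 mW/m^2

310.2691


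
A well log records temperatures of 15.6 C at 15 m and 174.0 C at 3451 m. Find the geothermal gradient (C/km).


dT = 174.0 - 15.6 = 158.4 C
dz = 3451 - 15 = 3436 m
gradient = dT/dz * 1000 = 158.4/3436 * 1000 = 46.1001 C/km

46.1001


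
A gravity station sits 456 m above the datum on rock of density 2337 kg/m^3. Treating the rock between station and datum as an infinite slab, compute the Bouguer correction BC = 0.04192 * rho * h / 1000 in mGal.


BC = 0.04192 * rho * h / 1000
= 0.04192 * 2337 * 456 / 1000
= 44.673 mGal

44.673


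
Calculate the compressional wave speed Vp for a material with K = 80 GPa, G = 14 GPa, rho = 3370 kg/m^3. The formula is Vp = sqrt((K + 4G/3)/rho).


First compute the effective modulus:
K + 4G/3 = 80e9 + 4*14e9/3 = 98666666666.67 Pa
Then divide by density:
98666666666.67 / 3370 = 29277942.6311 Pa/(kg/m^3)
Take the square root:
Vp = sqrt(29277942.6311) = 5410.91 m/s

5410.91


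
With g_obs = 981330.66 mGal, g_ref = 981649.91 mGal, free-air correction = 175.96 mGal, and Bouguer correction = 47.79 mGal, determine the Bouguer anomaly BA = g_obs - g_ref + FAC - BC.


BA = g_obs - g_ref + FAC - BC
= 981330.66 - 981649.91 + 175.96 - 47.79
= -191.08 mGal

-191.08


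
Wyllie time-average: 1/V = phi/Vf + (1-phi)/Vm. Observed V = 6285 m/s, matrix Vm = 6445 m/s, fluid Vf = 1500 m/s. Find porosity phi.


1/V - 1/Vm = 1/6285 - 1/6445 = 3.95e-06
1/Vf - 1/Vm = 1/1500 - 1/6445 = 0.00051151
phi = 3.95e-06 / 0.00051151 = 0.0077

0.0077


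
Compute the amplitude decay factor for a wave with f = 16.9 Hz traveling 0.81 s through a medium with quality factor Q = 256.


pi*f*t/Q = pi*16.9*0.81/256 = 0.167989
A/A0 = exp(-0.167989) = 0.845363

0.845363


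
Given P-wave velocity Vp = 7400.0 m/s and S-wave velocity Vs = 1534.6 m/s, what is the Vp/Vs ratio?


Vp/Vs = 7400.0 / 1534.6
= 4.8221

4.8221


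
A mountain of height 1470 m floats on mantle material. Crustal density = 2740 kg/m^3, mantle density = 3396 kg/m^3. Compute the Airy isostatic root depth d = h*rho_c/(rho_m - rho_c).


rho_m - rho_c = 3396 - 2740 = 656
d = 1470 * 2740 / 656
= 4027800 / 656
= 6139.94 m

6139.94


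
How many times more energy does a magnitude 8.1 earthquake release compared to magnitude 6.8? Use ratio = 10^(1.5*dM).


M2 - M1 = 8.1 - 6.8 = 1.3
1.5 * 1.3 = 1.95
ratio = 10^1.95 = 89.13

89.13


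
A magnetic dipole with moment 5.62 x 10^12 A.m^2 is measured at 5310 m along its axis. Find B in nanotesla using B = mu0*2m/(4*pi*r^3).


m = 5.62 x 10^12 = 5620000000000 A.m^2
2m = 11240000000000 A.m^2
r^3 = 5310^3 = 149721291000
B = (4pi*10^-7) * 11240000000000 / (4*pi * 149721291000) * 1e9
= 14124600.57054 / 1881453231566.32 * 1e9
= 7507.2823 nT

7507.2823


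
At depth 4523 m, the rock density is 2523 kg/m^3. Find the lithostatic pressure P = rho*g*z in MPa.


P = rho * g * z / 1e6
= 2523 * 9.81 * 4523 / 1e6
= 111947099.49 / 1e6
= 111.9471 MPa

111.9471


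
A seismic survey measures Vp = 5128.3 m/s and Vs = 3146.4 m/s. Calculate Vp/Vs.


Vp/Vs = 5128.3 / 3146.4
= 1.6299

1.6299


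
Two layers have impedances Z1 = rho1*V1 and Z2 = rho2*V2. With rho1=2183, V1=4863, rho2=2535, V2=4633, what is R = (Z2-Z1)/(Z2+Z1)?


Z1 = 2183 * 4863 = 10615929
Z2 = 2535 * 4633 = 11744655
R = (11744655 - 10615929) / (11744655 + 10615929) = 1128726 / 22360584 = 0.0505

0.0505


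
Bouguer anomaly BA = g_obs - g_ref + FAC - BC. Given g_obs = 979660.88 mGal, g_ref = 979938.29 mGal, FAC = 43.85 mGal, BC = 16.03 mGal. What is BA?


BA = g_obs - g_ref + FAC - BC
= 979660.88 - 979938.29 + 43.85 - 16.03
= -249.59 mGal

-249.59


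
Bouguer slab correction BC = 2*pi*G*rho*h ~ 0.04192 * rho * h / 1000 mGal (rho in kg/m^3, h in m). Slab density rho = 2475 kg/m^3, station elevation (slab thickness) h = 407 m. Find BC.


BC = 0.04192 * rho * h / 1000
= 0.04192 * 2475 * 407 / 1000
= 42.2271 mGal

42.2271


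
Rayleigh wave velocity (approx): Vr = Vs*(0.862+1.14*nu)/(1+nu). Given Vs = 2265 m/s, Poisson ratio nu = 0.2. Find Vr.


Numerator factor = 0.862 + 1.14*0.2 = 1.09
Denominator = 1 + 0.2 = 1.2
Vr = 2265 * 1.09 / 1.2 = 2057.37 m/s

2057.37


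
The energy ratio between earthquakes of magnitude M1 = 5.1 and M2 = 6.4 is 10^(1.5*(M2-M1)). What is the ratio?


M2 - M1 = 6.4 - 5.1 = 1.3
1.5 * 1.3 = 1.95
ratio = 10^1.95 = 89.13

89.13


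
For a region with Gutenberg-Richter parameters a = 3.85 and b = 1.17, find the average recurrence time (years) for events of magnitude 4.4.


log10(N) = 3.85 - 1.17*4.4 = -1.298
N = 10^-1.298 = 0.05035
T = 1/N = 1/0.05035 = 19.8609 years

19.8609


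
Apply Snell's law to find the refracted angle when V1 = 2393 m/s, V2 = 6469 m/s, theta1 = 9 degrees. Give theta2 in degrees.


sin(theta1) = sin(9 deg) = 0.156434
sin(theta2) = V2/V1 * sin(theta1) = 6469/2393 * 0.156434 = 0.422889
theta2 = arcsin(0.422889) = 25.0171 degrees

25.0171


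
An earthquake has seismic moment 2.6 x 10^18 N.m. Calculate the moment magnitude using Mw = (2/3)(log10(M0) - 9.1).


log10(M0) = log10(2.6 x 10^18) = 18.415
Mw = 2/3 * (18.415 - 9.1)
= 2/3 * 9.315
= 6.21

6.21


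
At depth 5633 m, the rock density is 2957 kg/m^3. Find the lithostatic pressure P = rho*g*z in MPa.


P = rho * g * z / 1e6
= 2957 * 9.81 * 5633 / 1e6
= 163403021.61 / 1e6
= 163.403 MPa

163.403


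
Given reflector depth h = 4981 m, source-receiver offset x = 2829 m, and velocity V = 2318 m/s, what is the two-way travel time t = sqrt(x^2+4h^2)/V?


x^2 + 4h^2 = 2829^2 + 4*4981^2 = 8003241 + 99241444 = 107244685
sqrt(107244685) = 10355.901
t = 10355.901 / 2318 = 4.4676 s

4.4676


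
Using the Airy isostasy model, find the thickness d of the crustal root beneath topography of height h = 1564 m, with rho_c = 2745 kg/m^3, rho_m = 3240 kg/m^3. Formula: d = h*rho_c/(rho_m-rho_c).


rho_m - rho_c = 3240 - 2745 = 495
d = 1564 * 2745 / 495
= 4293180 / 495
= 8673.09 m

8673.09


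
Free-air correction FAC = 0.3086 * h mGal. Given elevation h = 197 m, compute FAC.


FAC = 0.3086 * h
= 0.3086 * 197
= 60.7942 mGal

60.7942


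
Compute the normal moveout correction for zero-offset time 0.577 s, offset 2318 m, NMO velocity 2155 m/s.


x/Vnmo = 2318/2155 = 1.075638
(x/Vnmo)^2 = 1.156997
t0^2 = 0.332929
sqrt(0.332929 + 1.156997) = 1.220625
dt = 1.220625 - 0.577 = 0.643625

0.643625
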